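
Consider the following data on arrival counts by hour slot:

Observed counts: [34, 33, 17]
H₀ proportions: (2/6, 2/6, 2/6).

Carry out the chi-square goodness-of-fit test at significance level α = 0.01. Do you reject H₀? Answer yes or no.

n = 84; E_i = n·p_i = [28.00, 28.00, 28.00]
χ² = (34−28.00)²/28.00 + (33−28.00)²/28.00 + (17−28.00)²/28.00 = 6.5000
df = 2
p-value (upper-tail) = 0.03877
At α=0.01: p ≥ α → fail to reject H₀

reject H₀: no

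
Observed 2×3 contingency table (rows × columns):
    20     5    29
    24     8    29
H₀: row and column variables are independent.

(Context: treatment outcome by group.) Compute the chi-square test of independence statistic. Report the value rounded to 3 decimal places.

test statistic = 0.632

Row totals [54, 61], col totals [44, 13, 58], n=115
χ² = (20−20.66)²/20.66 + (5−6.10)²/6.10 + (29−27.23)²/27.23 + (24−23.34)²/23.34 + (8−6.90)²/6.90 + (29−30.77)²/30.77 = 0.6322
df = 2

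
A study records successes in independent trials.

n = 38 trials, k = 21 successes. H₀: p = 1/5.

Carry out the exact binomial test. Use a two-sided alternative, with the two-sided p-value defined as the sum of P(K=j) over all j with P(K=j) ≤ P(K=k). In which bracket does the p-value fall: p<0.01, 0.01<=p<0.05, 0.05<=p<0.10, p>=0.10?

Exact binomial: n=38, k=21, p₀=1/5=0.2000
P(X=j) = C(n,j)·p₀^j·(1−p₀)^(n−j); p = Σ P(X=j) over j with P(X=j) ≤ P(X=21)
p-value (two-sided) = 0.00000
→ bracket: p<0.01

p-value bracket: p<0.01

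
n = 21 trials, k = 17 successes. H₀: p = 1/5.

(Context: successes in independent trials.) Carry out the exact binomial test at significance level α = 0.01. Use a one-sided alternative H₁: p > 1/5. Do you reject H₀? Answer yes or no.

Exact binomial: n=21, k=17, p₀=1/5=0.2000
P(X≥17) from Σ C(n,i)·p₀^i·(1−p₀)^(n−i)
p-value (one-sided, H₁ greater) = 0.00000
At α=0.01: p < α → reject H₀

reject H₀: yes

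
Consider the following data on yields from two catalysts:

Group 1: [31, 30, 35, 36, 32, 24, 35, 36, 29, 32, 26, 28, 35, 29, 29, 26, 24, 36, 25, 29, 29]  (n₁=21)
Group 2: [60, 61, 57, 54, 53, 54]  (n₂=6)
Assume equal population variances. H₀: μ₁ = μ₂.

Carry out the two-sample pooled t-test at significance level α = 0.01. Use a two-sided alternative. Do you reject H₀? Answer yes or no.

reject H₀: yes

x̄₁=30.286, s₁=4.051, n₁=21
x̄₂=56.500, s₂=3.391, n₂=6
s_p² = [20·4.051² + 5·3.391²]/25 = 15.4314
SE = √(s_p²·(1/21+1/6)) = 1.8184
t = (30.286−56.500)/1.8184 = -14.4158
df = 25
p-value (two-sided) = 0.00000
At α=0.01: p < α → reject H₀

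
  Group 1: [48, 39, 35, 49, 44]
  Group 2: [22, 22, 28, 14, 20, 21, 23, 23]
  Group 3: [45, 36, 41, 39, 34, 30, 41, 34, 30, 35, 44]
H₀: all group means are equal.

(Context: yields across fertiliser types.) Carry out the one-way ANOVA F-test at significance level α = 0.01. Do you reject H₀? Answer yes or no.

Group means [43.00, 21.62, 37.18], grand mean 33.208
SSB = Σnᵢ(x̄ᵢ−x̄)² = 1726.447; SSW = ΣΣ(x−x̄ᵢ)² = 517.511
MSB = 1726.447/2 = 863.2235; MSW = 517.511/21 = 24.6434
F = MSB/MSW = 35.0286
df = (2, 21)
p-value (upper-tail) = 0.00000
At α=0.01: p < α → reject H₀

reject H₀: yes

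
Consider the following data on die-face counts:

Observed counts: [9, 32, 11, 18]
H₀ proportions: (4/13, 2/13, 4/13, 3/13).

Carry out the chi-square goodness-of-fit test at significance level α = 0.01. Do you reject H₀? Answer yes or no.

reject H₀: yes

n = 70; E_i = n·p_i = [21.54, 10.77, 21.54, 16.15]
χ² = (9−21.54)²/21.54 + (32−10.77)²/10.77 + (11−21.54)²/21.54 + (18−16.15)²/16.15 = 54.5214
df = 3
p-value (upper-tail) = 0.00000
At α=0.01: p < α → reject H₀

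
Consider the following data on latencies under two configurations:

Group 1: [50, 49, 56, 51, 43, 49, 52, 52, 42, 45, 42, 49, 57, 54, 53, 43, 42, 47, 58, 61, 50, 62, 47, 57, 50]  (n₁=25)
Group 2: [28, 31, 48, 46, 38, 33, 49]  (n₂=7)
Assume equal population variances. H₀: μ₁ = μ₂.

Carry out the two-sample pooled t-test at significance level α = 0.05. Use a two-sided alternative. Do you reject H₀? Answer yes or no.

x̄₁=50.440, s₁=5.874, n₁=25
x̄₂=39.000, s₂=8.679, n₂=7
s_p² = [24·5.874² + 6·8.679²]/30 = 42.6720
SE = √(s_p²·(1/25+1/7)) = 2.7934
t = (50.440−39.000)/2.7934 = 4.0954
df = 30
p-value (two-sided) = 0.00029
At α=0.05: p < α → reject H₀

reject H₀: yes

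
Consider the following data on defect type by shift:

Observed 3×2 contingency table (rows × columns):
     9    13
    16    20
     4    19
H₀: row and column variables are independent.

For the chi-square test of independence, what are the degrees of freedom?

degrees of freedom = 2

df = (r−1)(c−1) = (3−1)·(2−1) = 2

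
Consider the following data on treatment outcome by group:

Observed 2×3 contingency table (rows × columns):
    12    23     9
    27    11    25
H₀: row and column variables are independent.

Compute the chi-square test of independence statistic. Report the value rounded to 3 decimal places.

test statistic = 14.621

Row totals [44, 63], col totals [39, 34, 34], n=107
χ² = (12−16.04)²/16.04 + (23−13.98)²/13.98 + (9−13.98)²/13.98 + (27−22.96)²/22.96 + (11−20.02)²/20.02 + (25−20.02)²/20.02 = 14.6211
df = 2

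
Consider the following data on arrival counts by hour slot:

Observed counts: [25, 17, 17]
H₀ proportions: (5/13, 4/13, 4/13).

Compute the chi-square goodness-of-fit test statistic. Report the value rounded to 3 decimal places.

n = 59; E_i = n·p_i = [22.69, 18.15, 18.15]
χ² = (25−22.69)²/22.69 + (17−18.15)²/18.15 + (17−18.15)²/18.15 = 0.3814
df = 2

test statistic = 0.381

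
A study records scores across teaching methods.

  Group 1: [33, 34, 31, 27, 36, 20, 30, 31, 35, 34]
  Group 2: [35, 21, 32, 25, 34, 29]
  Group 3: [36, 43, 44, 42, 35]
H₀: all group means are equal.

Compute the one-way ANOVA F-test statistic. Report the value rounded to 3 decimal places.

Group means [31.10, 29.33, 40.00], grand mean 32.714
SSB = Σnᵢ(x̄ᵢ−x̄)² = 360.052; SSW = ΣΣ(x−x̄ᵢ)² = 420.233
MSB = 360.052/2 = 180.0262; MSW = 420.233/18 = 23.3463
F = MSB/MSW = 7.7111
df = (2, 18)

test statistic = 7.711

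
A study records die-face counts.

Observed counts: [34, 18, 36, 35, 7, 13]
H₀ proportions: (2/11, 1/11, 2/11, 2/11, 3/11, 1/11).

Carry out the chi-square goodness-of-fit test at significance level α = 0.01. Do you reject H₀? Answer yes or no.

n = 143; E_i = n·p_i = [26.00, 13.00, 26.00, 26.00, 39.00, 13.00]
χ² = (34−26.00)²/26.00 + (18−13.00)²/13.00 + (36−26.00)²/26.00 + (35−26.00)²/26.00 + (7−39.00)²/39.00 + (13−13.00)²/13.00 = 37.6026
df = 5
p-value (upper-tail) = 0.00000
At α=0.01: p < α → reject H₀

reject H₀: yes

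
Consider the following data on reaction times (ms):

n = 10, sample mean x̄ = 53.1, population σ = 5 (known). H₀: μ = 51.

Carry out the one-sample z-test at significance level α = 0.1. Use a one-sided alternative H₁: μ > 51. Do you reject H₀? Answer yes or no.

SE = σ/√n = 5/√10 = 1.5811
z = (x̄−μ₀)/SE = (53.1−51)/1.5811 = 1.3282
p-value (one-sided, H₁ greater) = 0.09206
At α=0.1: p < α → reject H₀

reject H₀: yes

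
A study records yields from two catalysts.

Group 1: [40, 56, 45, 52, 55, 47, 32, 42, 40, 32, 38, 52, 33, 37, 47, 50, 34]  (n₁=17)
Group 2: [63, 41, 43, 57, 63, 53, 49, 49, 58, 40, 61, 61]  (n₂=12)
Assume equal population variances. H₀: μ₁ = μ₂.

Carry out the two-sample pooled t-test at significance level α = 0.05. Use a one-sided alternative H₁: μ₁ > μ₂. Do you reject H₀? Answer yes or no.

reject H₀: no

x̄₁=43.059, s₁=8.151, n₁=17
x̄₂=53.167, s₂=8.601, n₂=12
s_p² = [16·8.151² + 11·8.601²]/27 = 69.5040
SE = √(s_p²·(1/17+1/12)) = 3.1433
t = (43.059−53.167)/3.1433 = -3.2157
df = 27
p-value (one-sided, H₁ greater) = 0.99832
At α=0.05: p ≥ α → fail to reject H₀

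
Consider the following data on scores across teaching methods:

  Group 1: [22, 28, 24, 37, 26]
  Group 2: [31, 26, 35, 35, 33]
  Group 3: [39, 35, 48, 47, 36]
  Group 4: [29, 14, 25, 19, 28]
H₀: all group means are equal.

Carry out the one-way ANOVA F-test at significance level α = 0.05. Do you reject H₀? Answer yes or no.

reject H₀: yes

Group means [27.40, 32.00, 41.00, 23.00], grand mean 30.850
SSB = Σnᵢ(x̄ᵢ−x̄)² = 889.350; SSW = ΣΣ(x−x̄ᵢ)² = 503.200
MSB = 889.350/3 = 296.4500; MSW = 503.200/16 = 31.4500
F = MSB/MSW = 9.4261
df = (3, 16)
p-value (upper-tail) = 0.00080
At α=0.05: p < α → reject H₀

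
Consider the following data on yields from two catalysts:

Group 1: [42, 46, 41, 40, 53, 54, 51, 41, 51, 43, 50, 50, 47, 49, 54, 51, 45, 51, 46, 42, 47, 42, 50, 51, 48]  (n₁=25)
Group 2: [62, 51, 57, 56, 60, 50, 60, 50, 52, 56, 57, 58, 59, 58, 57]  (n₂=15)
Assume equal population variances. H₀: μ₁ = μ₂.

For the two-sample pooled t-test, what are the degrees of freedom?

df = n₁ + n₂ − 2 = 25 + 15 − 2 = 38

degrees of freedom = 38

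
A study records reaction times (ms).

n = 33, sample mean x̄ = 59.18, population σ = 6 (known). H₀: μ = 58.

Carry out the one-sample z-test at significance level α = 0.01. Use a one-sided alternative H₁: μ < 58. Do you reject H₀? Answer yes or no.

SE = σ/√n = 6/√33 = 1.0445
z = (x̄−μ₀)/SE = (59.18−58)/1.0445 = 1.1298
p-value (one-sided, H₁ less) = 0.87071
At α=0.01: p ≥ α → fail to reject H₀

reject H₀: no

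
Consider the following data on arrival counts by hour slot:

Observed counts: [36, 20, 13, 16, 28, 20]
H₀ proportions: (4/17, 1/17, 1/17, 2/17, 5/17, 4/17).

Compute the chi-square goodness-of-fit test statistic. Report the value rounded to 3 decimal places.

n = 133; E_i = n·p_i = [31.29, 7.82, 7.82, 15.65, 39.12, 31.29]
χ² = (36−31.29)²/31.29 + (20−7.82)²/7.82 + (13−7.82)²/7.82 + (16−15.65)²/15.65 + (28−39.12)²/39.12 + (20−31.29)²/31.29 = 30.3278
df = 5

test statistic = 30.328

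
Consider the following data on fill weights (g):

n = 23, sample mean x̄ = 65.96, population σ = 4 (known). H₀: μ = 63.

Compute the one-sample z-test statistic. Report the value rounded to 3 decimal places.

SE = σ/√n = 4/√23 = 0.8341
z = (x̄−μ₀)/SE = (65.96−63)/0.8341 = 3.5489

test statistic = 3.549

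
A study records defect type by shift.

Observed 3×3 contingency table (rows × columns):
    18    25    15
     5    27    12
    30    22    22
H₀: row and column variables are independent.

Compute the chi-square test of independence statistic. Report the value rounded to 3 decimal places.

Row totals [58, 44, 74], col totals [53, 74, 49], n=176
χ² = (18−17.47)²/17.47 + (25−24.39)²/24.39 + (15−16.15)²/16.15 + (5−13.25)²/13.25 + (27−18.50)²/18.50 + (12−12.25)²/12.25 + (30−22.28)²/22.28 + (22−31.11)²/31.11 + (22−20.60)²/20.60 = 14.5966
df = 4

test statistic = 14.597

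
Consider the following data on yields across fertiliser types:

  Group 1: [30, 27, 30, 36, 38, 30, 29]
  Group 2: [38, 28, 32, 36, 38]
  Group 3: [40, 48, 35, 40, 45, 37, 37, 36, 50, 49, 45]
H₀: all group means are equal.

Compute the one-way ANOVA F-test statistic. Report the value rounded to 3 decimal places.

test statistic = 10.931

Group means [31.43, 34.40, 42.00], grand mean 37.130
SSB = Σnᵢ(x̄ᵢ−x̄)² = 525.694; SSW = ΣΣ(x−x̄ᵢ)² = 480.914
MSB = 525.694/2 = 262.8472; MSW = 480.914/20 = 24.0457
F = MSB/MSW = 10.9311
df = (2, 20)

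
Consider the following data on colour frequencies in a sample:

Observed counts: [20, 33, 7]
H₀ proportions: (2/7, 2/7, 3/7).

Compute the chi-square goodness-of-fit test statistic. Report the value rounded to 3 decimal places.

test statistic = 28.764

n = 60; E_i = n·p_i = [17.14, 17.14, 25.71]
χ² = (20−17.14)²/17.14 + (33−17.14)²/17.14 + (7−25.71)²/25.71 = 28.7639
df = 2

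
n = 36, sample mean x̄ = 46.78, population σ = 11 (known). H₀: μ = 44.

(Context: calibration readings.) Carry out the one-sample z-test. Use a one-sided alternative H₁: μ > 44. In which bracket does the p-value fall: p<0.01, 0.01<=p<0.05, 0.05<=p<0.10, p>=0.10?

SE = σ/√n = 11/√36 = 1.8333
z = (x̄−μ₀)/SE = (46.78−44)/1.8333 = 1.5164
p-value (one-sided, H₁ greater) = 0.06471
→ bracket: 0.05<=p<0.10

p-value bracket: 0.05<=p<0.10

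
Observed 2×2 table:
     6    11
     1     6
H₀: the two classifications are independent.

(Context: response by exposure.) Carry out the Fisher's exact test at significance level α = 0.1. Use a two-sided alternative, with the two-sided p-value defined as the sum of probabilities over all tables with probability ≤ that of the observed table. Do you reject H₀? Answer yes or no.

Margins: r₁=17, r₂=7, c₁=7, c₂=17, n=24
p_obs = C(17,6)·C(7,1)/C(24,7); sum pmf over tables with pmf ≤ p_obs
p-value (two-sided) = 0.62454
At α=0.1: p ≥ α → fail to reject H₀

reject H₀: no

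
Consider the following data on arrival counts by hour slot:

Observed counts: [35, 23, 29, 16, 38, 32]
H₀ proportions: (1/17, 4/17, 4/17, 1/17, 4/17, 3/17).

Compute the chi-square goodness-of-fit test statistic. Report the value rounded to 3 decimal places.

test statistic = 75.203

n = 173; E_i = n·p_i = [10.18, 40.71, 40.71, 10.18, 40.71, 30.53]
χ² = (35−10.18)²/10.18 + (23−40.71)²/40.71 + (29−40.71)²/40.71 + (16−10.18)²/10.18 + (38−40.71)²/40.71 + (32−30.53)²/30.53 = 75.2033
df = 5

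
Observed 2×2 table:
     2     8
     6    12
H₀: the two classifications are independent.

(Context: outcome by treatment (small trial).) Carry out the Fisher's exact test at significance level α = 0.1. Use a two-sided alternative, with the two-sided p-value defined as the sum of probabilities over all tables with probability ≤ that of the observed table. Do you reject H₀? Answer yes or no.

reject H₀: no

Margins: r₁=10, r₂=18, c₁=8, c₂=20, n=28
p_obs = C(10,2)·C(18,6)/C(28,8); sum pmf over tables with pmf ≤ p_obs
p-value (two-sided) = 0.66920
At α=0.1: p ≥ α → fail to reject H₀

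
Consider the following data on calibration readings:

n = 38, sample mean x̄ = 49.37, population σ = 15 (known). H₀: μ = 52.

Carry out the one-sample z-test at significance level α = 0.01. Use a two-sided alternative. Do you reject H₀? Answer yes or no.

SE = σ/√n = 15/√38 = 2.4333
z = (x̄−μ₀)/SE = (49.37−52)/2.4333 = -1.0808
p-value (two-sided) = 0.27977
At α=0.01: p ≥ α → fail to reject H₀

reject H₀: no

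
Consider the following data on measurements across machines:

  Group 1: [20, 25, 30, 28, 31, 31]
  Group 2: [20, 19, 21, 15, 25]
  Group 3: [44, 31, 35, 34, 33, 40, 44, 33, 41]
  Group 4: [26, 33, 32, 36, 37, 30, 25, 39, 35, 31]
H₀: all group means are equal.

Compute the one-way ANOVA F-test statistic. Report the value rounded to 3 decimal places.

Group means [27.50, 20.00, 37.22, 32.40], grand mean 30.800
SSB = Σnᵢ(x̄ᵢ−x̄)² = 1045.344; SSW = ΣΣ(x−x̄ᵢ)² = 537.456
MSB = 1045.344/3 = 348.4481; MSW = 537.456/26 = 20.6714
F = MSB/MSW = 16.8566
df = (3, 26)

test statistic = 16.857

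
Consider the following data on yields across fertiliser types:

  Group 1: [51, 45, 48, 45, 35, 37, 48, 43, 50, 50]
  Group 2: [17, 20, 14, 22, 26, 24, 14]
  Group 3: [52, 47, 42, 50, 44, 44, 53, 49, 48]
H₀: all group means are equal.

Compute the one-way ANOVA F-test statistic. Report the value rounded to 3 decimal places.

Group means [45.20, 19.57, 47.67], grand mean 39.154
SSB = Σnᵢ(x̄ᵢ−x̄)² = 3702.070; SSW = ΣΣ(x−x̄ᵢ)² = 521.314
MSB = 3702.070/2 = 1851.0352; MSW = 521.314/23 = 22.6658
F = MSB/MSW = 81.6663
df = (2, 23)

test statistic = 81.666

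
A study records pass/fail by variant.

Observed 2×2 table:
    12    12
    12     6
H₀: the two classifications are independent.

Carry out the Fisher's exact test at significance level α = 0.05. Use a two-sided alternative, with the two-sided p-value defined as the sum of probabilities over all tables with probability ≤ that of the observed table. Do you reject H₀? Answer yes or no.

Margins: r₁=24, r₂=18, c₁=24, c₂=18, n=42
p_obs = C(24,12)·C(18,12)/C(42,24); sum pmf over tables with pmf ≤ p_obs
p-value (two-sided) = 0.35304
At α=0.05: p ≥ α → fail to reject H₀

reject H₀: no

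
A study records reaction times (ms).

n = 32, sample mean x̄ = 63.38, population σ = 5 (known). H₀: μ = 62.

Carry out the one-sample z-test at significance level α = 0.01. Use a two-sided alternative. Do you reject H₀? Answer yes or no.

reject H₀: no

SE = σ/√n = 5/√32 = 0.8839
z = (x̄−μ₀)/SE = (63.38−62)/0.8839 = 1.5613
p-value (two-sided) = 0.11845
At α=0.01: p ≥ α → fail to reject H₀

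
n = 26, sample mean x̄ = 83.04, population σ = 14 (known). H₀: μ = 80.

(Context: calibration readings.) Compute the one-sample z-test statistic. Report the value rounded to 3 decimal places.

SE = σ/√n = 14/√26 = 2.7456
z = (x̄−μ₀)/SE = (83.04−80)/2.7456 = 1.1072

test statistic = 1.107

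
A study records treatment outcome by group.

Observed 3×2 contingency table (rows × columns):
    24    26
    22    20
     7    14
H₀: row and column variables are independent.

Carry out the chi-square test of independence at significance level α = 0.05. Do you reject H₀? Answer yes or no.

Row totals [50, 42, 21], col totals [53, 60], n=113
χ² = (24−23.45)²/23.45 + (26−26.55)²/26.55 + (22−19.70)²/19.70 + (20−22.30)²/22.30 + (7−9.85)²/9.85 + (14−11.15)²/11.15 = 2.0829
df = 2
p-value (upper-tail) = 0.35294
At α=0.05: p ≥ α → fail to reject H₀

reject H₀: no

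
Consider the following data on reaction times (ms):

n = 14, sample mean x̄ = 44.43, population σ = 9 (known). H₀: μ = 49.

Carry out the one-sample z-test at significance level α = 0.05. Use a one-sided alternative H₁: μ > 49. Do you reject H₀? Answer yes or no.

SE = σ/√n = 9/√14 = 2.4054
z = (x̄−μ₀)/SE = (44.43−49)/2.4054 = -1.8999
p-value (one-sided, H₁ greater) = 0.97128
At α=0.05: p ≥ α → fail to reject H₀

reject H₀: no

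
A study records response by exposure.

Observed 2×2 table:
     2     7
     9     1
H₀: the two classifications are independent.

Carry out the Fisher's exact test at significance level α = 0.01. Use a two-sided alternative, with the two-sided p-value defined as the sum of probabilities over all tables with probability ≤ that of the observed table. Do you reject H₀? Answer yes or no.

Margins: r₁=9, r₂=10, c₁=11, c₂=8, n=19
p_obs = C(9,2)·C(10,9)/C(19,11); sum pmf over tables with pmf ≤ p_obs
p-value (two-sided) = 0.00548
At α=0.01: p < α → reject H₀

reject H₀: yes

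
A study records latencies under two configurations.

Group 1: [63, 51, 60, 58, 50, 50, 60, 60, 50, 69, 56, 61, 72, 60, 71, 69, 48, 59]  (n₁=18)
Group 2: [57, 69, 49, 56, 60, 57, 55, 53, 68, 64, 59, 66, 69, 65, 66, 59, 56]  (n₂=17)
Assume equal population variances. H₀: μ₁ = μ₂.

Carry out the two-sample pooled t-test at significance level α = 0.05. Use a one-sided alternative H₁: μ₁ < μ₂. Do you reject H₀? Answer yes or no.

reject H₀: no

x̄₁=59.278, s₁=7.568, n₁=18
x̄₂=60.471, s₂=6.032, n₂=17
s_p² = [17·7.568² + 16·6.032²]/33 = 47.1469
SE = √(s_p²·(1/18+1/17)) = 2.3222
t = (59.278−60.471)/2.3222 = -0.5137
df = 33
p-value (one-sided, H₁ less) = 0.30546
At α=0.05: p ≥ α → fail to reject H₀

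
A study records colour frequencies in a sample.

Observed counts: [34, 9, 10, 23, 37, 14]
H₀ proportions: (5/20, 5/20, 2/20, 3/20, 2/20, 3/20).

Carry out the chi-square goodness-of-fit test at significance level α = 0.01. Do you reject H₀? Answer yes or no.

reject H₀: yes

n = 127; E_i = n·p_i = [31.75, 31.75, 12.70, 19.05, 12.70, 19.05]
χ² = (34−31.75)²/31.75 + (9−31.75)²/31.75 + (10−12.70)²/12.70 + (23−19.05)²/19.05 + (37−12.70)²/12.70 + (14−19.05)²/19.05 = 65.6877
df = 5
p-value (upper-tail) = 0.00000
At α=0.01: p < α → reject H₀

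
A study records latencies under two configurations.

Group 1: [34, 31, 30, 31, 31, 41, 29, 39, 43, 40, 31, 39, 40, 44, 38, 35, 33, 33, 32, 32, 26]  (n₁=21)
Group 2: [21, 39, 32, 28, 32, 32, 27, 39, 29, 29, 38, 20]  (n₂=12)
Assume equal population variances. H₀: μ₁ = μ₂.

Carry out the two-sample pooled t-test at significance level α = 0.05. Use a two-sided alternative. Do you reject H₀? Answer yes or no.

reject H₀: yes

x̄₁=34.857, s₁=5.023, n₁=21
x̄₂=30.500, s₂=6.260, n₂=12
s_p² = [20·5.023² + 11·6.260²]/31 = 30.1797
SE = √(s_p²·(1/21+1/12)) = 1.9880
t = (34.857−30.500)/1.9880 = 2.1917
df = 31
p-value (two-sided) = 0.03604
At α=0.05: p < α → reject H₀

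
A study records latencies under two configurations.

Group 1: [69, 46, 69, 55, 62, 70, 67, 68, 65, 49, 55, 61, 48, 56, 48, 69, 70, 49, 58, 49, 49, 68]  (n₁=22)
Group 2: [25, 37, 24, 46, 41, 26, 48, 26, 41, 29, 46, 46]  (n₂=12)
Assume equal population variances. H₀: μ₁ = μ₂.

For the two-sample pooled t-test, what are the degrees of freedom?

degrees of freedom = 32

df = n₁ + n₂ − 2 = 22 + 12 − 2 = 32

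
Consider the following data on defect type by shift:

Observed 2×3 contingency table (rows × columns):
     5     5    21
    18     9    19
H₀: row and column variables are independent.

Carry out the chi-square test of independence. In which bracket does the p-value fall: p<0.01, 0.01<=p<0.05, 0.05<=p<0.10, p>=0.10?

Row totals [31, 46], col totals [23, 14, 40], n=77
χ² = (5−9.26)²/9.26 + (5−5.64)²/5.64 + (21−16.10)²/16.10 + (18−13.74)²/13.74 + (9−8.36)²/8.36 + (19−23.90)²/23.90 = 5.8922
df = 2
p-value (upper-tail) = 0.05254
→ bracket: 0.05<=p<0.10

p-value bracket: 0.05<=p<0.10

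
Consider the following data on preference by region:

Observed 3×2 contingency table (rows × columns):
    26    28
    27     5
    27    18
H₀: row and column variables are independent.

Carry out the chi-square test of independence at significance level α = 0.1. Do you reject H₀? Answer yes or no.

reject H₀: yes

Row totals [54, 32, 45], col totals [80, 51], n=131
χ² = (26−32.98)²/32.98 + (28−21.02)²/21.02 + (27−19.54)²/19.54 + (5−12.46)²/12.46 + (27−27.48)²/27.48 + (18−17.52)²/17.52 = 11.1244
df = 2
p-value (upper-tail) = 0.00384
At α=0.1: p < α → reject H₀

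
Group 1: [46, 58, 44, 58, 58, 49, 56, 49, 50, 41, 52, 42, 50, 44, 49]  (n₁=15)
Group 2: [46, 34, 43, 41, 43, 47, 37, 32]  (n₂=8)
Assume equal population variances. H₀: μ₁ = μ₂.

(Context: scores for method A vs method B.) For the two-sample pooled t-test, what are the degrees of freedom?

degrees of freedom = 21

df = n₁ + n₂ − 2 = 15 + 8 − 2 = 21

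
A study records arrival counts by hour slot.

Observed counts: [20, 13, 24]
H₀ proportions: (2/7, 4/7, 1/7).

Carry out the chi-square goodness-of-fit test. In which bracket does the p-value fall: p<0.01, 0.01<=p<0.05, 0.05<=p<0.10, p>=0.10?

n = 57; E_i = n·p_i = [16.29, 32.57, 8.14]
χ² = (20−16.29)²/16.29 + (13−32.57)²/32.57 + (24−8.14)²/8.14 = 43.4868
df = 2
p-value (upper-tail) = 0.00000
→ bracket: p<0.01

p-value bracket: p<0.01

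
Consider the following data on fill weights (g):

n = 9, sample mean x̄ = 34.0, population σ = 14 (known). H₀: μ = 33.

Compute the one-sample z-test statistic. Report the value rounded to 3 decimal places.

SE = σ/√n = 14/√9 = 4.6667
z = (x̄−μ₀)/SE = (34.0−33)/4.6667 = 0.2143

test statistic = 0.214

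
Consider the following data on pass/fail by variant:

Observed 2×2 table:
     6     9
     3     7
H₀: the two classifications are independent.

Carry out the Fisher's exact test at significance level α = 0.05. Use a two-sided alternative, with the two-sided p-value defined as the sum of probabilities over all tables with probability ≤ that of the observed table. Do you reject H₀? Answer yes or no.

Margins: r₁=15, r₂=10, c₁=9, c₂=16, n=25
p_obs = C(15,6)·C(10,3)/C(25,9); sum pmf over tables with pmf ≤ p_obs
p-value (two-sided) = 0.69132
At α=0.05: p ≥ α → fail to reject H₀

reject H₀: no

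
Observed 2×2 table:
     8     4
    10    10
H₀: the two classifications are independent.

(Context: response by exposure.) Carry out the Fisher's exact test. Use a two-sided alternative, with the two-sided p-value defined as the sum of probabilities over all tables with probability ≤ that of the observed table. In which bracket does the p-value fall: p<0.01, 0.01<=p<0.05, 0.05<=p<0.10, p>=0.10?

Margins: r₁=12, r₂=20, c₁=18, c₂=14, n=32
p_obs = C(12,8)·C(20,10)/C(32,18); sum pmf over tables with pmf ≤ p_obs
p-value (two-sided) = 0.47093
→ bracket: p>=0.10

p-value bracket: p>=0.10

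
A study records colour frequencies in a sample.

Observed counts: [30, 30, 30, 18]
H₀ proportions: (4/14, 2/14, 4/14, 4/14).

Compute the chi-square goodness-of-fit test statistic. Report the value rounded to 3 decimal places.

test statistic = 19.167

n = 108; E_i = n·p_i = [30.86, 15.43, 30.86, 30.86]
χ² = (30−30.86)²/30.86 + (30−15.43)²/15.43 + (30−30.86)²/30.86 + (18−30.86)²/30.86 = 19.1667
df = 3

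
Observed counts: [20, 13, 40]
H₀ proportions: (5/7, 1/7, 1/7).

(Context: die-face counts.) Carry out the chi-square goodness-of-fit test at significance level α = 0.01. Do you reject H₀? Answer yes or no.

reject H₀: yes

n = 73; E_i = n·p_i = [52.14, 10.43, 10.43]
χ² = (20−52.14)²/52.14 + (13−10.43)²/10.43 + (40−10.43)²/10.43 = 104.3014
df = 2
p-value (upper-tail) = 0.00000
At α=0.01: p < α → reject H₀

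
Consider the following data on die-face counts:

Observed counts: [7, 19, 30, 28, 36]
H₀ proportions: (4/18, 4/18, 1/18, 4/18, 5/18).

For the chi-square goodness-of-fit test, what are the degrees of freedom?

degrees of freedom = 4

df = k − 1 = 5 − 1 = 4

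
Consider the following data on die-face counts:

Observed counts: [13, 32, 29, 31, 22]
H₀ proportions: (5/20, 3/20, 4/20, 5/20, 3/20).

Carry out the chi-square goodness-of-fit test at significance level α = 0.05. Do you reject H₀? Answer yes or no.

n = 127; E_i = n·p_i = [31.75, 19.05, 25.40, 31.75, 19.05]
χ² = (13−31.75)²/31.75 + (32−19.05)²/19.05 + (29−25.40)²/25.40 + (31−31.75)²/31.75 + (22−19.05)²/19.05 = 20.8609
df = 4
p-value (upper-tail) = 0.00034
At α=0.05: p < α → reject H₀

reject H₀: yes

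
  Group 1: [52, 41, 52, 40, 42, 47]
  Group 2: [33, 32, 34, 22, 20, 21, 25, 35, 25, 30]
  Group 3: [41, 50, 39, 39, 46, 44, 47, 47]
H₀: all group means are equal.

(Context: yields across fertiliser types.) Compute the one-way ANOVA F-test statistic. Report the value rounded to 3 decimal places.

Group means [45.67, 27.70, 44.12], grand mean 37.667
SSB = Σnᵢ(x̄ᵢ−x̄)² = 1711.025; SSW = ΣΣ(x−x̄ᵢ)² = 562.308
MSB = 1711.025/2 = 855.5125; MSW = 562.308/21 = 26.7766
F = MSB/MSW = 31.9500
df = (2, 21)

test statistic = 31.950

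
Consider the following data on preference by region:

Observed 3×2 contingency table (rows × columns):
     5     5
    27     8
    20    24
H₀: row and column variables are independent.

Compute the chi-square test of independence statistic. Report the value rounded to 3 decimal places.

Row totals [10, 35, 44], col totals [52, 37], n=89
χ² = (5−5.84)²/5.84 + (5−4.16)²/4.16 + (27−20.45)²/20.45 + (8−14.55)²/14.55 + (20−25.71)²/25.71 + (24−18.29)²/18.29 = 8.3881
df = 2

test statistic = 8.388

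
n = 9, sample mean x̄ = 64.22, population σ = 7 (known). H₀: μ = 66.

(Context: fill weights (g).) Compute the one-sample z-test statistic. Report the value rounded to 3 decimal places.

test statistic = -0.763

SE = σ/√n = 7/√9 = 2.3333
z = (x̄−μ₀)/SE = (64.22−66)/2.3333 = -0.7629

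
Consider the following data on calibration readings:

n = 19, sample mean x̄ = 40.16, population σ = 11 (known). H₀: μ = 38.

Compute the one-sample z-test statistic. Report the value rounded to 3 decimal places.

SE = σ/√n = 11/√19 = 2.5236
z = (x̄−μ₀)/SE = (40.16−38)/2.5236 = 0.8559

test statistic = 0.856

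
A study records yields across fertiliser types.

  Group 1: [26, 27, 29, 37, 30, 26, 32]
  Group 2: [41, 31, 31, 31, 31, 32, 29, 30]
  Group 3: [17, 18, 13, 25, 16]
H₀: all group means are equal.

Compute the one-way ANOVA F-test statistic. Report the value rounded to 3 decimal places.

test statistic = 20.810

Group means [29.57, 32.00, 17.80], grand mean 27.600
SSB = Σnᵢ(x̄ᵢ−x̄)² = 662.286; SSW = ΣΣ(x−x̄ᵢ)² = 270.514
MSB = 662.286/2 = 331.1429; MSW = 270.514/17 = 15.9126
F = MSB/MSW = 20.8101
df = (2, 17)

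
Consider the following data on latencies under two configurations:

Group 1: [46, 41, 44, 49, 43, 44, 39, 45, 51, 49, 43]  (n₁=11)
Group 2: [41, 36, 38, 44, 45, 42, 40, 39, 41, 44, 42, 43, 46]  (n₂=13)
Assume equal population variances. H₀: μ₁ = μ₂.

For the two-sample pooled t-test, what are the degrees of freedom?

df = n₁ + n₂ − 2 = 11 + 13 − 2 = 22

degrees of freedom = 22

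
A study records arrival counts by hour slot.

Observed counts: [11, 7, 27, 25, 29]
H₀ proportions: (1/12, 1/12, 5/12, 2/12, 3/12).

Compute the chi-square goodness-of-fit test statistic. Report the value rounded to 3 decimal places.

test statistic = 11.137

n = 99; E_i = n·p_i = [8.25, 8.25, 41.25, 16.50, 24.75]
χ² = (11−8.25)²/8.25 + (7−8.25)²/8.25 + (27−41.25)²/41.25 + (25−16.50)²/16.50 + (29−24.75)²/24.75 = 11.1374
df = 4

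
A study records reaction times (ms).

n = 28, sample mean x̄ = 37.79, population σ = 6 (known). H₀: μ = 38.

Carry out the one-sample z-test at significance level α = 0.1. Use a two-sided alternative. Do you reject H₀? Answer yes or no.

reject H₀: no

SE = σ/√n = 6/√28 = 1.1339
z = (x̄−μ₀)/SE = (37.79−38)/1.1339 = -0.1852
p-value (two-sided) = 0.85307
At α=0.1: p ≥ α → fail to reject H₀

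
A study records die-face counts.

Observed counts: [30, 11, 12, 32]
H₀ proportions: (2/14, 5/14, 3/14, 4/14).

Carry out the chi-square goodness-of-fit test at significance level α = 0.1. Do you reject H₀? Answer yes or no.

reject H₀: yes

n = 85; E_i = n·p_i = [12.14, 30.36, 18.21, 24.29]
χ² = (30−12.14)²/12.14 + (11−30.36)²/30.36 + (12−18.21)²/18.21 + (32−24.29)²/24.29 = 43.1741
df = 3
p-value (upper-tail) = 0.00000
At α=0.1: p < α → reject H₀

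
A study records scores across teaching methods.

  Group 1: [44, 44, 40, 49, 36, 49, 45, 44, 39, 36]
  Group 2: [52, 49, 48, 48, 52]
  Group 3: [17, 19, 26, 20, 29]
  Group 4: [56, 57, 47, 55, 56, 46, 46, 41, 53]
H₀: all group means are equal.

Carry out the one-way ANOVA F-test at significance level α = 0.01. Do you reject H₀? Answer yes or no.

reject H₀: yes

Group means [42.60, 49.80, 22.20, 50.78], grand mean 42.862
SSB = Σnᵢ(x̄ᵢ−x̄)² = 2939.893; SSW = ΣΣ(x−x̄ᵢ)² = 591.556
MSB = 2939.893/3 = 979.9642; MSW = 591.556/25 = 23.6622
F = MSB/MSW = 41.4147
df = (3, 25)
p-value (upper-tail) = 0.00000
At α=0.01: p < α → reject H₀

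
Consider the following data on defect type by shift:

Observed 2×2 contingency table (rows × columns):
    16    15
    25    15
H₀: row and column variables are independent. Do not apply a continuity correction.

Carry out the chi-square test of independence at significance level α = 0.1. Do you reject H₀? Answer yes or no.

Row totals [31, 40], col totals [41, 30], n=71
χ² = (16−17.90)²/17.90 + (15−13.10)²/13.10 + (25−23.10)²/23.10 + (15−16.90)²/16.90 = 0.8484
df = 1
p-value (upper-tail) = 0.35701
At α=0.1: p ≥ α → fail to reject H₀

reject H₀: no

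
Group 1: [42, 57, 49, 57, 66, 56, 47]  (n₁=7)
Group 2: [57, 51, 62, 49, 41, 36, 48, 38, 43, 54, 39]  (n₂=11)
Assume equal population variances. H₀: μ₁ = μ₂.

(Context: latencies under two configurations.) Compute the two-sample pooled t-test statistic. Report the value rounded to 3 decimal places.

test statistic = 1.585

x̄₁=53.429, s₁=7.976, n₁=7
x̄₂=47.091, s₂=8.443, n₂=11
s_p² = [6·7.976² + 10·8.443²]/16 = 68.4140
SE = √(s_p²·(1/7+1/11)) = 3.9991
t = (53.429−47.091)/3.9991 = 1.5848
df = 16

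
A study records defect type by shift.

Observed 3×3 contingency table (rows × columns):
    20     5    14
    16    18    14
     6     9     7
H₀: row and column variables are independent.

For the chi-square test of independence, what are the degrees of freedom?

degrees of freedom = 4

df = (r−1)(c−1) = (3−1)·(3−1) = 4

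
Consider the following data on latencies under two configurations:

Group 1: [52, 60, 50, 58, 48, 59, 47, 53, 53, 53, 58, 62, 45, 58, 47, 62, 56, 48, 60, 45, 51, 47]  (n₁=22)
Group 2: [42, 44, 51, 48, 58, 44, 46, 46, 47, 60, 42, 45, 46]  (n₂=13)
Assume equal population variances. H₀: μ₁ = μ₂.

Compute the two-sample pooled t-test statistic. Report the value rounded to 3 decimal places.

x̄₁=53.273, s₁=5.684, n₁=22
x̄₂=47.615, s₂=5.606, n₂=13
s_p² = [21·5.684² + 12·5.606²]/33 = 31.9830
SE = √(s_p²·(1/22+1/13)) = 1.9784
t = (53.273−47.615)/1.9784 = 2.8596
df = 33

test statistic = 2.860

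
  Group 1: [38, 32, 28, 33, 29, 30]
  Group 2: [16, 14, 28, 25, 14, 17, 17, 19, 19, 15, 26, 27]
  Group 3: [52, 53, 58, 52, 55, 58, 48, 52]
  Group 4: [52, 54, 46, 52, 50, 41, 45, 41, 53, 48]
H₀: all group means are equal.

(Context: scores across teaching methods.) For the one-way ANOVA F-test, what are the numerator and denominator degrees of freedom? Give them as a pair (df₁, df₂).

degrees of freedom = [3, 32]

k = 4 groups, N = 36 total
df = (k−1, N−k) = (4−1, 36−4) = (3, 32)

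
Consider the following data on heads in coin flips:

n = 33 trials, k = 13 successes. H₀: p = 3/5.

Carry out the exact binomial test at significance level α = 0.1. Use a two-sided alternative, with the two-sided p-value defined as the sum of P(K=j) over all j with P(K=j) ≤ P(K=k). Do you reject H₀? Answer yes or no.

Exact binomial: n=33, k=13, p₀=3/5=0.6000
P(X=j) = C(n,j)·p₀^j·(1−p₀)^(n−j); p = Σ P(X=j) over j with P(X=j) ≤ P(X=13)
p-value (two-sided) = 0.02001
At α=0.1: p < α → reject H₀

reject H₀: yes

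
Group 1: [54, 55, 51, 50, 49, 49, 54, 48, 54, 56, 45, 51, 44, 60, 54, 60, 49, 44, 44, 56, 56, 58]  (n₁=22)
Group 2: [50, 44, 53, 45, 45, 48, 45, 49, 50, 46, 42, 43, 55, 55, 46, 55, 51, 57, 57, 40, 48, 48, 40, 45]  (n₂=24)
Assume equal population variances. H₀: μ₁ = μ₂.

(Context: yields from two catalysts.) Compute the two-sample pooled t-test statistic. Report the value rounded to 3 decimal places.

test statistic = 2.447

x̄₁=51.864, s₁=5.008, n₁=22
x̄₂=48.208, s₂=5.107, n₂=24
s_p² = [21·5.008² + 23·5.107²]/44 = 25.6034
SE = √(s_p²·(1/22+1/24)) = 1.4935
t = (51.864−48.208)/1.4935 = 2.4474
df = 44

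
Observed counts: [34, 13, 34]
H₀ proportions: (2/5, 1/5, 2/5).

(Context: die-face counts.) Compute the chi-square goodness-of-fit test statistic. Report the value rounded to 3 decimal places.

n = 81; E_i = n·p_i = [32.40, 16.20, 32.40]
χ² = (34−32.40)²/32.40 + (13−16.20)²/16.20 + (34−32.40)²/32.40 = 0.7901
df = 2

test statistic = 0.790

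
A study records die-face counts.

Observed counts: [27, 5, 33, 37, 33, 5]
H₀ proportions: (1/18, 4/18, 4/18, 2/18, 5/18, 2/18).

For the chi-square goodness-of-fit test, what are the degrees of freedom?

df = k − 1 = 6 − 1 = 5

degrees of freedom = 5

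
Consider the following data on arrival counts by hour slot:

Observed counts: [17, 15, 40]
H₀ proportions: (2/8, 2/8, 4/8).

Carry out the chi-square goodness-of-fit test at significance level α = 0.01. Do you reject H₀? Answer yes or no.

n = 72; E_i = n·p_i = [18.00, 18.00, 36.00]
χ² = (17−18.00)²/18.00 + (15−18.00)²/18.00 + (40−36.00)²/36.00 = 1.0000
df = 2
p-value (upper-tail) = 0.60653
At α=0.01: p ≥ α → fail to reject H₀

reject H₀: no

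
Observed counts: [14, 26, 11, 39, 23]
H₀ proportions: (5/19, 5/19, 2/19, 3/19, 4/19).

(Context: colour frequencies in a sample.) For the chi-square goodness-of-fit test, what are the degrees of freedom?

degrees of freedom = 4

df = k − 1 = 5 − 1 = 4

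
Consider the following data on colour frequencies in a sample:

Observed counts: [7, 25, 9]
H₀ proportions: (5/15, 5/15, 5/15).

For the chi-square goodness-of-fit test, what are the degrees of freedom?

df = k − 1 = 3 − 1 = 2

degrees of freedom = 2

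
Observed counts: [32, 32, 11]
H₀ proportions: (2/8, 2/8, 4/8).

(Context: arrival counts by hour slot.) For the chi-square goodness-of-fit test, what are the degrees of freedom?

degrees of freedom = 2

df = k − 1 = 3 − 1 = 2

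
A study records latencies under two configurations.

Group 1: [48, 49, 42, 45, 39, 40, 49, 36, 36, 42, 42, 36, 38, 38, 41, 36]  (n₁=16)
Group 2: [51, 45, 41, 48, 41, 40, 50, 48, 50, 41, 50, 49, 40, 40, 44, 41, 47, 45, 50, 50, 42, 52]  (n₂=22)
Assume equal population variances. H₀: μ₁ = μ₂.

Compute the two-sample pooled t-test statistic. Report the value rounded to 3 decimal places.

test statistic = -3.175

x̄₁=41.062, s₁=4.611, n₁=16
x̄₂=45.682, s₂=4.292, n₂=22
s_p² = [15·4.611² + 21·4.292²]/36 = 19.6031
SE = √(s_p²·(1/16+1/22)) = 1.4547
t = (41.062−45.682)/1.4547 = -3.1754
df = 36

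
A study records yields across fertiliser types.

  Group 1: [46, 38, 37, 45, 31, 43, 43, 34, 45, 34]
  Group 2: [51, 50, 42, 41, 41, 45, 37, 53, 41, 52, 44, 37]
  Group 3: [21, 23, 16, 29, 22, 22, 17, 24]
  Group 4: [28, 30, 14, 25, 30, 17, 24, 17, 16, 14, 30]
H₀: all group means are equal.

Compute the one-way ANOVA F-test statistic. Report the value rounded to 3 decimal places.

Group means [39.60, 44.50, 21.75, 22.27], grand mean 32.902
SSB = Σnᵢ(x̄ᵢ−x̄)² = 4300.528; SSW = ΣΣ(x−x̄ᵢ)² = 1195.082
MSB = 4300.528/3 = 1433.5093; MSW = 1195.082/37 = 32.2995
F = MSB/MSW = 44.3818
df = (3, 37)

test statistic = 44.382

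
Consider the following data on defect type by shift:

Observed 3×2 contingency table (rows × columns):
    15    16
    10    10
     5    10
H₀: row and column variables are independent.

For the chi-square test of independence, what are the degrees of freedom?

df = (r−1)(c−1) = (3−1)·(2−1) = 2

degrees of freedom = 2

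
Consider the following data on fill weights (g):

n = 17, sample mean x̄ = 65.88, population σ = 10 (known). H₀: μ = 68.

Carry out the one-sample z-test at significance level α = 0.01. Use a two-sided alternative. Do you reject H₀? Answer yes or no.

reject H₀: no

SE = σ/√n = 10/√17 = 2.4254
z = (x̄−μ₀)/SE = (65.88−68)/2.4254 = -0.8741
p-value (two-sided) = 0.38206
At α=0.01: p ≥ α → fail to reject H₀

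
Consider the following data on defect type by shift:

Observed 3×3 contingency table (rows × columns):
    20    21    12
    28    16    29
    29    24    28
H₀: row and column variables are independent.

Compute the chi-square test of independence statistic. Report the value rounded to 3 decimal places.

Row totals [53, 73, 81], col totals [77, 61, 69], n=207
χ² = (20−19.71)²/19.71 + (21−15.62)²/15.62 + (12−17.67)²/17.67 + (28−27.15)²/27.15 + (16−21.51)²/21.51 + (29−24.33)²/24.33 + (29−30.13)²/30.13 + (24−23.87)²/23.87 + (28−27.00)²/27.00 = 6.0899
df = 4

test statistic = 6.090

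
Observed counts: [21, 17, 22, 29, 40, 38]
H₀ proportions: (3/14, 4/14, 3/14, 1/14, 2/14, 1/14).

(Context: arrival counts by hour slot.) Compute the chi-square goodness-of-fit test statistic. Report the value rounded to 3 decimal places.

n = 167; E_i = n·p_i = [35.79, 47.71, 35.79, 11.93, 23.86, 11.93]
χ² = (21−35.79)²/35.79 + (17−47.71)²/47.71 + (22−35.79)²/35.79 + (29−11.93)²/11.93 + (40−23.86)²/23.86 + (38−11.93)²/11.93 = 123.5279
df = 5

test statistic = 123.528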